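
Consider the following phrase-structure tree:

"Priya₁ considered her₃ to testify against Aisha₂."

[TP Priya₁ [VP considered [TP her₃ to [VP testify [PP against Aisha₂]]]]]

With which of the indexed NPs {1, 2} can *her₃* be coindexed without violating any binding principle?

none

*her* is a pronoun, so Principle B applies: it must be free in its binding domain.
Binding domain of *her₃*: the matrix TP, whose subject is Priya₁.
*Priya₁* c-commands the pronoun within its binding domain → coindexation would violate Principle B.
*Aisha₂*: the pronoun c-commands this R-expression → coindexation would violate Principle C on *Aisha₂*.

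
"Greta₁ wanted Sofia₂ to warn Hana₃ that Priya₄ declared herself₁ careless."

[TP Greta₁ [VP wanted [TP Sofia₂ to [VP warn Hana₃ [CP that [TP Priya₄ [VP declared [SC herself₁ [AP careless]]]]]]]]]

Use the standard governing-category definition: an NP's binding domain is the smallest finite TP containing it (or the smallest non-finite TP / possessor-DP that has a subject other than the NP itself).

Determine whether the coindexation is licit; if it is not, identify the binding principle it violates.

Principle A

The two coindexed NPs are *Greta₁* and *herself₁*.
*herself₁* is an anaphor. Principle A requires it to be bound within its binding domain — the embedded TP, whose subject is Priya₄.
Within that domain it is c-commanded by *Priya₄*, which does not share its index.
*Greta₁* does c-command the anaphor, but from outside its binding domain.
The anaphor is unbound in its domain → Principle A violation.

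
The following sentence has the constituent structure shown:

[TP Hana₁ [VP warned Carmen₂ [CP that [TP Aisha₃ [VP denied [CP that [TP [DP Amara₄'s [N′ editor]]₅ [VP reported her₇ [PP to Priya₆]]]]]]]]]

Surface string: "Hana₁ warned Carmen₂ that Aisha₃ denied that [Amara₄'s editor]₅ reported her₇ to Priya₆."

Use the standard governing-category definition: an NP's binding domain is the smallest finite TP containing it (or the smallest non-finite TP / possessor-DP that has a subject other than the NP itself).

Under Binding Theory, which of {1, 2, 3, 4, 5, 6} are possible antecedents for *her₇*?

{1, 2, 3, 4}

*her* is a pronoun, so Principle B applies: it must be free in its binding domain.
Binding domain of *her₇*: the embedded TP, whose subject is [Amara₄'s editor]₅.
*Hana₁* c-commands the pronoun but from outside its binding domain, and is not c-commanded by it → coindexation permitted.
*Carmen₂* c-commands the pronoun but from outside its binding domain, and is not c-commanded by it → coindexation permitted.
*Aisha₃* c-commands the pronoun but from outside its binding domain, and is not c-commanded by it → coindexation permitted.
*Amara₄* and the pronoun do not c-command one another → neither Principle B nor Principle C is at stake; coindexation permitted.
*[Amara₄'s editor]₅* c-commands the pronoun within its binding domain → coindexation would violate Principle B.
*Priya₆*: the pronoun c-commands this R-expression → coindexation would violate Principle C on *Priya₆*.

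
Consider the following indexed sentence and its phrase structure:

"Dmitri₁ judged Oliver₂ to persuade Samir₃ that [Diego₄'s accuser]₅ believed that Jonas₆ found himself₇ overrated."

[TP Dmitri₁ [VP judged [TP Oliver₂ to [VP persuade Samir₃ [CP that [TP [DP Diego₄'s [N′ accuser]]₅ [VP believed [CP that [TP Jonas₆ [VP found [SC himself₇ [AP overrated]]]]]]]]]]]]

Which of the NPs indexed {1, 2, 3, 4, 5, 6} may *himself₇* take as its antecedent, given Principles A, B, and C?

*himself* is an anaphor, so Principle A applies: it must be bound in its binding domain.
Binding domain of *himself₇*: the embedded TP, whose subject is Jonas₆.
*Dmitri₁* c-commands the anaphor but is outside its binding domain → cannot satisfy Principle A.
*Oliver₂* c-commands the anaphor but is outside its binding domain → cannot satisfy Principle A.
*Samir₃* c-commands the anaphor but is outside its binding domain → cannot satisfy Principle A.
*Diego₄* does not c-command the anaphor → cannot bind it.
*[Diego₄'s accuser]₅* c-commands the anaphor but is outside its binding domain → cannot satisfy Principle A.
*Jonas₆* c-commands the anaphor within its binding domain → licit binder.

{6}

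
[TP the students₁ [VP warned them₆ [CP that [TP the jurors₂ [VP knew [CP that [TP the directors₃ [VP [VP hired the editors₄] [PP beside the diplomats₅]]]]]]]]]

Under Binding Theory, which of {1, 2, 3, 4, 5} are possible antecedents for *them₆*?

*them* is a pronoun, so Principle B applies: it must be free in its binding domain.
Binding domain of *them₆*: the matrix TP, whose subject is the students₁.
*the students₁* c-commands the pronoun within its binding domain → coindexation would violate Principle B.
*the jurors₂*: the pronoun c-commands this R-expression → coindexation would violate Principle C on *the jurors₂*.
*the directors₃*: the pronoun c-commands this R-expression → coindexation would violate Principle C on *the directors₃*.
*the editors₄*: the pronoun c-commands this R-expression → coindexation would violate Principle C on *the editors₄*.
*the diplomats₅*: the pronoun c-commands this R-expression → coindexation would violate Principle C on *the diplomats₅*.

none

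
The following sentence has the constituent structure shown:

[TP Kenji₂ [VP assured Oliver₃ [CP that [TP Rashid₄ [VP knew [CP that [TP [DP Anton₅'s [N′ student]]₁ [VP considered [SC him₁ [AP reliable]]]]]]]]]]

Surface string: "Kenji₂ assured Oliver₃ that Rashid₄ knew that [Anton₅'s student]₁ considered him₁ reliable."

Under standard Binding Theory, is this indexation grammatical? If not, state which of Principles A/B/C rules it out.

Principle B

The two coindexed NPs are *[Anton₅'s student]₁* and *him₁*.
*him₁* is a pronoun. Its binding domain is the embedded TP, whose subject is [Anton₅'s student]₁.
*[Anton₅'s student]₁* c-commands it within that domain and carries the same index.
The pronoun is locally bound → Principle B violation.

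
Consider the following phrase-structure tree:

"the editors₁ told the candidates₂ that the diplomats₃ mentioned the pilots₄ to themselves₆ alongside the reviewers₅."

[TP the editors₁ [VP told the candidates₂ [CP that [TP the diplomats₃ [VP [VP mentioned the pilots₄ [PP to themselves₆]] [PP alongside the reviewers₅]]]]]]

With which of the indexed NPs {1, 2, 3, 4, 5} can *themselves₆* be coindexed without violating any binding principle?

{3, 4}

*themselves* is an anaphor, so Principle A applies: it must be bound in its binding domain.
Binding domain of *themselves₆*: the embedded TP, whose subject is the diplomats₃.
*the editors₁* c-commands the anaphor but is outside its binding domain → cannot satisfy Principle A.
*the candidates₂* c-commands the anaphor but is outside its binding domain → cannot satisfy Principle A.
*the diplomats₃* c-commands the anaphor within its binding domain → licit binder.
*the pilots₄* c-commands the anaphor within its binding domain → licit binder.
*the reviewers₅* does not c-command the anaphor → cannot bind it.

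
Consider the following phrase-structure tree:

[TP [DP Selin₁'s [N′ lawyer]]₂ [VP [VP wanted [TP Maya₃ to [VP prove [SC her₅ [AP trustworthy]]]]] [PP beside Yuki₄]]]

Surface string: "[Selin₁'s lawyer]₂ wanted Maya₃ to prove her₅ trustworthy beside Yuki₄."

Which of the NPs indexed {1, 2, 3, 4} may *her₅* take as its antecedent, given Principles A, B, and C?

{1, 2, 4}

*her* is a pronoun, so Principle B applies: it must be free in its binding domain.
Binding domain of *her₅*: the embedded TP, whose subject is Maya₃.
*Selin₁* and the pronoun do not c-command one another → neither Principle B nor Principle C is at stake; coindexation permitted.
*[Selin₁'s lawyer]₂* c-commands the pronoun but from outside its binding domain, and is not c-commanded by it → coindexation permitted.
*Maya₃* c-commands the pronoun within its binding domain → coindexation would violate Principle B.
*Yuki₄* and the pronoun do not c-command one another → neither Principle B nor Principle C is at stake; coindexation permitted.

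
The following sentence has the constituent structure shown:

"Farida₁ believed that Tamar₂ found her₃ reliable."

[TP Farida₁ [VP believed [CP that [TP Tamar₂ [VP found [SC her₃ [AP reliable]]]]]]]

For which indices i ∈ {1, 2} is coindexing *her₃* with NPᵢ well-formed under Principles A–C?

{1}

*her* is a pronoun, so Principle B applies: it must be free in its binding domain.
Binding domain of *her₃*: the embedded TP, whose subject is Tamar₂.
*Farida₁* c-commands the pronoun but from outside its binding domain, and is not c-commanded by it → coindexation permitted.
*Tamar₂* c-commands the pronoun within its binding domain → coindexation would violate Principle B.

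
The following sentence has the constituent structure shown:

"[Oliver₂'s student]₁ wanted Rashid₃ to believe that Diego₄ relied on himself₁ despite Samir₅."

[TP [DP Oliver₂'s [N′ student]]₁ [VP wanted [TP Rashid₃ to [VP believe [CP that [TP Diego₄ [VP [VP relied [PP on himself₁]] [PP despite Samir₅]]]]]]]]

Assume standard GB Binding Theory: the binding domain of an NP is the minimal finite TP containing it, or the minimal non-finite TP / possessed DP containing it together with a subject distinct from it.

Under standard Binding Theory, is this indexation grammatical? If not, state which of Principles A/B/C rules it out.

Principle A

The two coindexed NPs are *[Oliver₂'s student]₁* and *himself₁*.
*himself₁* is an anaphor. Principle A requires it to be bound within its binding domain — the embedded TP, whose subject is Diego₄.
Within that domain it is c-commanded by *Diego₄*, which does not share its index.
*[Oliver₂'s student]₁* does c-command the anaphor, but from outside its binding domain.
The anaphor is unbound in its domain → Principle A violation.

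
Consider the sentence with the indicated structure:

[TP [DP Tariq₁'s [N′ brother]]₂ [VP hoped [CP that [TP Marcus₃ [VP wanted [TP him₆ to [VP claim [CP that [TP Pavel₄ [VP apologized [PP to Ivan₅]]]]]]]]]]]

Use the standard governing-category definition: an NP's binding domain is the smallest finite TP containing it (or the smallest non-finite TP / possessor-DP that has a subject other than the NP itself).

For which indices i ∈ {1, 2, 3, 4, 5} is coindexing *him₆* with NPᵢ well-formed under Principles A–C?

{1, 2}

*him* is a pronoun, so Principle B applies: it must be free in its binding domain.
Binding domain of *him₆*: the embedded TP, whose subject is Marcus₃.
*Tariq₁* and the pronoun do not c-command one another → neither Principle B nor Principle C is at stake; coindexation permitted.
*[Tariq₁'s brother]₂* c-commands the pronoun but from outside its binding domain, and is not c-commanded by it → coindexation permitted.
*Marcus₃* c-commands the pronoun within its binding domain → coindexation would violate Principle B.
*Pavel₄*: the pronoun c-commands this R-expression → coindexation would violate Principle C on *Pavel₄*.
*Ivan₅*: the pronoun c-commands this R-expression → coindexation would violate Principle C on *Ivan₅*.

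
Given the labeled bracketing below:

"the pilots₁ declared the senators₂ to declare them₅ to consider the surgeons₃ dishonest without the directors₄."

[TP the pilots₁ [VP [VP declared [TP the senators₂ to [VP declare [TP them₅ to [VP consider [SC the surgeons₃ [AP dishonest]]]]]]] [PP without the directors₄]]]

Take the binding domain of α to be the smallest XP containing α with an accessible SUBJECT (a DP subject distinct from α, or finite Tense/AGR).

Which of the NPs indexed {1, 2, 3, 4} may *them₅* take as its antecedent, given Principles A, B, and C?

{1, 4}

*them* is a pronoun, so Principle B applies: it must be free in its binding domain.
Binding domain of *them₅*: the embedded TP, whose subject is the senators₂.
*the pilots₁* c-commands the pronoun but from outside its binding domain, and is not c-commanded by it → coindexation permitted.
*the senators₂* c-commands the pronoun within its binding domain → coindexation would violate Principle B.
*the surgeons₃*: the pronoun c-commands this R-expression → coindexation would violate Principle C on *the surgeons₃*.
*the directors₄* and the pronoun do not c-command one another → neither Principle B nor Principle C is at stake; coindexation permitted.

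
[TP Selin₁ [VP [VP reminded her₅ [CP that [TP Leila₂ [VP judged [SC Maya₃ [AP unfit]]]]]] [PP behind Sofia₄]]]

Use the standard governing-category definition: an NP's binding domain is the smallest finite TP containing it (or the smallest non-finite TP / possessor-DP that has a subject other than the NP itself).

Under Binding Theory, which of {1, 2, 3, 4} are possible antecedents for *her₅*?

{4}

*her* is a pronoun, so Principle B applies: it must be free in its binding domain.
Binding domain of *her₅*: the matrix TP, whose subject is Selin₁.
*Selin₁* c-commands the pronoun within its binding domain → coindexation would violate Principle B.
*Leila₂*: the pronoun c-commands this R-expression → coindexation would violate Principle C on *Leila₂*.
*Maya₃*: the pronoun c-commands this R-expression → coindexation would violate Principle C on *Maya₃*.
*Sofia₄* and the pronoun do not c-command one another → neither Principle B nor Principle C is at stake; coindexation permitted.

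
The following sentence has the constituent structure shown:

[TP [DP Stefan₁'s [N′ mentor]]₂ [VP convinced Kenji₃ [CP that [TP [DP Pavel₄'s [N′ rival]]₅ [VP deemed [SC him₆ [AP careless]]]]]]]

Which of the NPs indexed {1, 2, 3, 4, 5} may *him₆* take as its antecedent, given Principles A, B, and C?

{1, 2, 3, 4}

*him* is a pronoun, so Principle B applies: it must be free in its binding domain.
Binding domain of *him₆*: the embedded TP, whose subject is [Pavel₄'s rival]₅.
*Stefan₁* and the pronoun do not c-command one another → neither Principle B nor Principle C is at stake; coindexation permitted.
*[Stefan₁'s mentor]₂* c-commands the pronoun but from outside its binding domain, and is not c-commanded by it → coindexation permitted.
*Kenji₃* c-commands the pronoun but from outside its binding domain, and is not c-commanded by it → coindexation permitted.
*Pavel₄* and the pronoun do not c-command one another → neither Principle B nor Principle C is at stake; coindexation permitted.
*[Pavel₄'s rival]₅* c-commands the pronoun within its binding domain → coindexation would violate Principle B.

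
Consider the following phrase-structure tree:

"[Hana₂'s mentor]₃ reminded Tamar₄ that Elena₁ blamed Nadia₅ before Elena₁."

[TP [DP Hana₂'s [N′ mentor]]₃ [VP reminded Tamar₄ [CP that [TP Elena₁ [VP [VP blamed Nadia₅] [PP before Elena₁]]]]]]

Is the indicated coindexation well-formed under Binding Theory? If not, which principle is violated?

The two coindexed NPs are *Elena₁* (the higher occurrence) and *Elena₁* (the lower occurrence).
*Elena₁* (the lower occurrence) is an R-expression. Principle C requires it to be free everywhere.
*Elena₁* (the higher occurrence) c-commands it and carries the same index.
The R-expression is bound → Principle C violation.

Principle C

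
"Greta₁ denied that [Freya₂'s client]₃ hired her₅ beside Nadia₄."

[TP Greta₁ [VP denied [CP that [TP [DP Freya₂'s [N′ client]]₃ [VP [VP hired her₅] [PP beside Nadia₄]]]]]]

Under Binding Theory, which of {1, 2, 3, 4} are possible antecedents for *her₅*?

*her* is a pronoun, so Principle B applies: it must be free in its binding domain.
Binding domain of *her₅*: the embedded TP, whose subject is [Freya₂'s client]₃.
*Greta₁* c-commands the pronoun but from outside its binding domain, and is not c-commanded by it → coindexation permitted.
*Freya₂* and the pronoun do not c-command one another → neither Principle B nor Principle C is at stake; coindexation permitted.
*[Freya₂'s client]₃* c-commands the pronoun within its binding domain → coindexation would violate Principle B.
*Nadia₄* and the pronoun do not c-command one another → neither Principle B nor Principle C is at stake; coindexation permitted.

{1, 2, 4}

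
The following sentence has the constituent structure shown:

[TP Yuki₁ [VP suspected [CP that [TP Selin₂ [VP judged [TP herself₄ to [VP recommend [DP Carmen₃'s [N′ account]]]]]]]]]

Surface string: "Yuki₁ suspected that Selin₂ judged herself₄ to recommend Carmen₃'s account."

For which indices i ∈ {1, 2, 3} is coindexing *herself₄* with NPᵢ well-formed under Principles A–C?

*herself* is an anaphor, so Principle A applies: it must be bound in its binding domain.
Binding domain of *herself₄*: the embedded TP, whose subject is Selin₂.
*Yuki₁* c-commands the anaphor but is outside its binding domain → cannot satisfy Principle A.
*Selin₂* c-commands the anaphor within its binding domain → licit binder.
*Carmen₃* does not c-command the anaphor → cannot bind it.

{2}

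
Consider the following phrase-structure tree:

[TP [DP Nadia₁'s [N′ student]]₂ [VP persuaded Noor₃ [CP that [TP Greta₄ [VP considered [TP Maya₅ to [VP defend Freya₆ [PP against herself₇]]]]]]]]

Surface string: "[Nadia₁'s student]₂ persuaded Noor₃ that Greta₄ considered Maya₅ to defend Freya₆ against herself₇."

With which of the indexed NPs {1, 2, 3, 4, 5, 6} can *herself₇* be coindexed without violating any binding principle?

{5, 6}

*herself* is an anaphor, so Principle A applies: it must be bound in its binding domain.
Binding domain of *herself₇*: the embedded TP, whose subject is Maya₅.
*Nadia₁* does not c-command the anaphor → cannot bind it.
*[Nadia₁'s student]₂* c-commands the anaphor but is outside its binding domain → cannot satisfy Principle A.
*Noor₃* c-commands the anaphor but is outside its binding domain → cannot satisfy Principle A.
*Greta₄* c-commands the anaphor but is outside its binding domain → cannot satisfy Principle A.
*Maya₅* c-commands the anaphor within its binding domain → licit binder.
*Freya₆* c-commands the anaphor within its binding domain → licit binder.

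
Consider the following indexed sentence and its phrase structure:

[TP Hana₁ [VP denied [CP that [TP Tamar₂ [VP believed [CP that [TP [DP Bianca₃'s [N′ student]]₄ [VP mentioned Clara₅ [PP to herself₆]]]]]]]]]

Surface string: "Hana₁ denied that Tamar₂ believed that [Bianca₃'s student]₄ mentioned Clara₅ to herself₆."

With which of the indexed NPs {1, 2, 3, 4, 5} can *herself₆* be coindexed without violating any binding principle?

{4, 5}

*herself* is an anaphor, so Principle A applies: it must be bound in its binding domain.
Binding domain of *herself₆*: the embedded TP, whose subject is [Bianca₃'s student]₄.
*Hana₁* c-commands the anaphor but is outside its binding domain → cannot satisfy Principle A.
*Tamar₂* c-commands the anaphor but is outside its binding domain → cannot satisfy Principle A.
*Bianca₃* does not c-command the anaphor → cannot bind it.
*[Bianca₃'s student]₄* c-commands the anaphor within its binding domain → licit binder.
*Clara₅* c-commands the anaphor within its binding domain → licit binder.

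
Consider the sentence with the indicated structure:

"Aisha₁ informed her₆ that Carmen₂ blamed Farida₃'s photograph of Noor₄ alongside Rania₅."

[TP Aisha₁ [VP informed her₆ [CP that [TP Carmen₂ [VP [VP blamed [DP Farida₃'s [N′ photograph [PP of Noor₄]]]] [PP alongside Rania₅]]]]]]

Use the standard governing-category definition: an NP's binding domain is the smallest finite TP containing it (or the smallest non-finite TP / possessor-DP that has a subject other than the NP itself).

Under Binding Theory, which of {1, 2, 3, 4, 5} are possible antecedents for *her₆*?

none

*her* is a pronoun, so Principle B applies: it must be free in its binding domain.
Binding domain of *her₆*: the matrix TP, whose subject is Aisha₁.
*Aisha₁* c-commands the pronoun within its binding domain → coindexation would violate Principle B.
*Carmen₂*: the pronoun c-commands this R-expression → coindexation would violate Principle C on *Carmen₂*.
*Farida₃*: the pronoun c-commands this R-expression → coindexation would violate Principle C on *Farida₃*.
*Noor₄*: the pronoun c-commands this R-expression → coindexation would violate Principle C on *Noor₄*.
*Rania₅*: the pronoun c-commands this R-expression → coindexation would violate Principle C on *Rania₅*.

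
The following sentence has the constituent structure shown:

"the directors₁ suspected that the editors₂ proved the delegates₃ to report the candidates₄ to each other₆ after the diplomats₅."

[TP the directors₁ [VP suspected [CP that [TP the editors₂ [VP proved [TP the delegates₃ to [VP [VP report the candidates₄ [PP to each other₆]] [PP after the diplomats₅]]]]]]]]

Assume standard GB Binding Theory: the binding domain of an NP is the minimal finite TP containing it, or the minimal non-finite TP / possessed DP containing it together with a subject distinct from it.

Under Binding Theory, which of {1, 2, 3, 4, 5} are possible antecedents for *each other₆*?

*each other* is an anaphor, so Principle A applies: it must be bound in its binding domain.
Binding domain of *each other₆*: the embedded TP, whose subject is the delegates₃.
*the directors₁* c-commands the anaphor but is outside its binding domain → cannot satisfy Principle A.
*the editors₂* c-commands the anaphor but is outside its binding domain → cannot satisfy Principle A.
*the delegates₃* c-commands the anaphor within its binding domain → licit binder.
*the candidates₄* c-commands the anaphor within its binding domain → licit binder.
*the diplomats₅* does not c-command the anaphor → cannot bind it.

{3, 4}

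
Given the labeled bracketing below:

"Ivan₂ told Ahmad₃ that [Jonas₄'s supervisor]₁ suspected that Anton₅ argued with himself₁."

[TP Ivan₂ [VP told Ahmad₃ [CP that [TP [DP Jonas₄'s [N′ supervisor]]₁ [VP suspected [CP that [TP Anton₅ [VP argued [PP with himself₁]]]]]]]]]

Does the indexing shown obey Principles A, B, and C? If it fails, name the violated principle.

Principle A

The two coindexed NPs are *[Jonas₄'s supervisor]₁* and *himself₁*.
*himself₁* is an anaphor. Principle A requires it to be bound within its binding domain — the embedded TP, whose subject is Anton₅.
Within that domain it is c-commanded by *Anton₅*, which does not share its index.
*[Jonas₄'s supervisor]₁* does c-command the anaphor, but from outside its binding domain.
The anaphor is unbound in its domain → Principle A violation.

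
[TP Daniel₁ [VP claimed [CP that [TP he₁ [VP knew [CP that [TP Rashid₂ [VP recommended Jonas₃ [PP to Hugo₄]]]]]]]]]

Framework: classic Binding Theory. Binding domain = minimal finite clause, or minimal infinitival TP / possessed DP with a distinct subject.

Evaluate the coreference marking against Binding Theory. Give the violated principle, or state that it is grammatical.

grammatical

The two coindexed NPs are *Daniel₁* and *he₁*.
*he₁* is a pronoun; nothing c-commands it within its binding domain (the embedded TP.), so Principle B holds trivially.
*Daniel₁* is an R-expression; *he₁* does not c-command it, and no other NP shares its index, so Principle C is satisfied.
All principles are respected.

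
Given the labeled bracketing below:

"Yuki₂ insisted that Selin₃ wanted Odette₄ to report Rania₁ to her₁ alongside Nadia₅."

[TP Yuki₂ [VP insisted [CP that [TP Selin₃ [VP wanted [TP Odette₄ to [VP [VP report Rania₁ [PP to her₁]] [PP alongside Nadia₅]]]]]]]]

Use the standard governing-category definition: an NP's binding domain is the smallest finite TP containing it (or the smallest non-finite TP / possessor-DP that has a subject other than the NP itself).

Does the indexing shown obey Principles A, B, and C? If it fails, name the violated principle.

Principle B

The two coindexed NPs are *Rania₁* and *her₁*.
*her₁* is a pronoun. Its binding domain is the embedded TP, whose subject is Odette₄.
*Rania₁* c-commands it within that domain and carries the same index.
The pronoun is locally bound → Principle B violation.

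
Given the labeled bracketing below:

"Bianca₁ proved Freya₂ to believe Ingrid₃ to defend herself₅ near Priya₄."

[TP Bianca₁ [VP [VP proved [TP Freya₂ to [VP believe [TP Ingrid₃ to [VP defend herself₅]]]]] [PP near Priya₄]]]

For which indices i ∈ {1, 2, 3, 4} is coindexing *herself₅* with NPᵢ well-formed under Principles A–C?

*herself* is an anaphor, so Principle A applies: it must be bound in its binding domain.
Binding domain of *herself₅*: the embedded TP, whose subject is Ingrid₃.
*Bianca₁* c-commands the anaphor but is outside its binding domain → cannot satisfy Principle A.
*Freya₂* c-commands the anaphor but is outside its binding domain → cannot satisfy Principle A.
*Ingrid₃* c-commands the anaphor within its binding domain → licit binder.
*Priya₄* does not c-command the anaphor → cannot bind it.

{3}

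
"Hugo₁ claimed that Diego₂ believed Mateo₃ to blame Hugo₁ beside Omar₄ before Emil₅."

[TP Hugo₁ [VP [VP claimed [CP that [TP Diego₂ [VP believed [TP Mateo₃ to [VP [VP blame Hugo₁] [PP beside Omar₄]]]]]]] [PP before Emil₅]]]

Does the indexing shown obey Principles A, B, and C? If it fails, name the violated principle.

The two coindexed NPs are *Hugo₁* (the higher occurrence) and *Hugo₁* (the lower occurrence).
*Hugo₁* (the lower occurrence) is an R-expression. Principle C requires it to be free everywhere.
*Hugo₁* (the higher occurrence) c-commands it and carries the same index.
The R-expression is bound → Principle C violation.

Principle C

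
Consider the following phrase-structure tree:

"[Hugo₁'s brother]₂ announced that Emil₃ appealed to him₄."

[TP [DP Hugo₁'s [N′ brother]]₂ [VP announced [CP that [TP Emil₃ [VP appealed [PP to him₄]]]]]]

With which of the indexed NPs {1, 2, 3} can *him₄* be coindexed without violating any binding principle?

*him* is a pronoun, so Principle B applies: it must be free in its binding domain.
Binding domain of *him₄*: the embedded TP, whose subject is Emil₃.
*Hugo₁* and the pronoun do not c-command one another → neither Principle B nor Principle C is at stake; coindexation permitted.
*[Hugo₁'s brother]₂* c-commands the pronoun but from outside its binding domain, and is not c-commanded by it → coindexation permitted.
*Emil₃* c-commands the pronoun within its binding domain → coindexation would violate Principle B.

{1, 2}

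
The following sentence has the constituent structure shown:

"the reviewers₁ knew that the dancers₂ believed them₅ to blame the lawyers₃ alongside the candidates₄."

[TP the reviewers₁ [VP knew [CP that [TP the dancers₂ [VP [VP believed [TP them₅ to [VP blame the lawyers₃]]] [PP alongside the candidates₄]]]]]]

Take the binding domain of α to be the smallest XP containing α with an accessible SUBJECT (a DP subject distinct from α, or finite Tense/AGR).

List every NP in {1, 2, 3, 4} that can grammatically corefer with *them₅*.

{1, 4}

*them* is a pronoun, so Principle B applies: it must be free in its binding domain.
Binding domain of *them₅*: the embedded TP, whose subject is the dancers₂.
*the reviewers₁* c-commands the pronoun but from outside its binding domain, and is not c-commanded by it → coindexation permitted.
*the dancers₂* c-commands the pronoun within its binding domain → coindexation would violate Principle B.
*the lawyers₃*: the pronoun c-commands this R-expression → coindexation would violate Principle C on *the lawyers₃*.
*the candidates₄* and the pronoun do not c-command one another → neither Principle B nor Principle C is at stake; coindexation permitted.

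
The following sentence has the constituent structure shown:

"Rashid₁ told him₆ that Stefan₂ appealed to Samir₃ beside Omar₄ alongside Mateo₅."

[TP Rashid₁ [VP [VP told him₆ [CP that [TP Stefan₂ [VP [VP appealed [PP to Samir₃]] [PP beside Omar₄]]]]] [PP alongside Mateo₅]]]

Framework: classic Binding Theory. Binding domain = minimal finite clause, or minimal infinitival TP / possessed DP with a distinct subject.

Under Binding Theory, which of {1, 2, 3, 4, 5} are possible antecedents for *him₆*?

{5}

*him* is a pronoun, so Principle B applies: it must be free in its binding domain.
Binding domain of *him₆*: the matrix TP, whose subject is Rashid₁.
*Rashid₁* c-commands the pronoun within its binding domain → coindexation would violate Principle B.
*Stefan₂*: the pronoun c-commands this R-expression → coindexation would violate Principle C on *Stefan₂*.
*Samir₃*: the pronoun c-commands this R-expression → coindexation would violate Principle C on *Samir₃*.
*Omar₄*: the pronoun c-commands this R-expression → coindexation would violate Principle C on *Omar₄*.
*Mateo₅* and the pronoun do not c-command one another → neither Principle B nor Principle C is at stake; coindexation permitted.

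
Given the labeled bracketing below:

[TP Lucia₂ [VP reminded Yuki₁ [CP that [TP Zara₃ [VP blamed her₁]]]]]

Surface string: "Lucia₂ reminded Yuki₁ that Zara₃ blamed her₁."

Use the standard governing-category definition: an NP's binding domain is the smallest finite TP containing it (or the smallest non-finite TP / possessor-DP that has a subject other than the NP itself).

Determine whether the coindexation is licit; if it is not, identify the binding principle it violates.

The two coindexed NPs are *Yuki₁* and *her₁*.
*her₁* is a pronoun; its binding domain is the embedded TP, whose subject is Zara₃. Within that domain it is c-commanded only by *Zara₃*, which carries a different index — the pronoun is free locally, so Principle B holds.
*Yuki₁* is an R-expression; *her₁* does not c-command it, and no other NP shares its index, so Principle C is satisfied.
All principles are respected.

grammatical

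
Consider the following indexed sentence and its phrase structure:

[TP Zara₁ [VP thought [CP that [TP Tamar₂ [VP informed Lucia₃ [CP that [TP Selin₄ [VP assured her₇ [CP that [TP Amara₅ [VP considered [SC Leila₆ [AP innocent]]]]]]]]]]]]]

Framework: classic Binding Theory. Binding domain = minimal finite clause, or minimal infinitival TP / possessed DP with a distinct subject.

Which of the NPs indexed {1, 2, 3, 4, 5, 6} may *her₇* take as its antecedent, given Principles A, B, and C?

{1, 2, 3}

*her* is a pronoun, so Principle B applies: it must be free in its binding domain.
Binding domain of *her₇*: the embedded TP, whose subject is Selin₄.
*Zara₁* c-commands the pronoun but from outside its binding domain, and is not c-commanded by it → coindexation permitted.
*Tamar₂* c-commands the pronoun but from outside its binding domain, and is not c-commanded by it → coindexation permitted.
*Lucia₃* c-commands the pronoun but from outside its binding domain, and is not c-commanded by it → coindexation permitted.
*Selin₄* c-commands the pronoun within its binding domain → coindexation would violate Principle B.
*Amara₅*: the pronoun c-commands this R-expression → coindexation would violate Principle C on *Amara₅*.
*Leila₆*: the pronoun c-commands this R-expression → coindexation would violate Principle C on *Leila₆*.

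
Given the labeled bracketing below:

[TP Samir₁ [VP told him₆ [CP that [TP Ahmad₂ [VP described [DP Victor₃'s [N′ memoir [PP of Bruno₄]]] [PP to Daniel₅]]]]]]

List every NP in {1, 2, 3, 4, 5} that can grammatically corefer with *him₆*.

*him* is a pronoun, so Principle B applies: it must be free in its binding domain.
Binding domain of *him₆*: the matrix TP, whose subject is Samir₁.
*Samir₁* c-commands the pronoun within its binding domain → coindexation would violate Principle B.
*Ahmad₂*: the pronoun c-commands this R-expression → coindexation would violate Principle C on *Ahmad₂*.
*Victor₃*: the pronoun c-commands this R-expression → coindexation would violate Principle C on *Victor₃*.
*Bruno₄*: the pronoun c-commands this R-expression → coindexation would violate Principle C on *Bruno₄*.
*Daniel₅*: the pronoun c-commands this R-expression → coindexation would violate Principle C on *Daniel₅*.

none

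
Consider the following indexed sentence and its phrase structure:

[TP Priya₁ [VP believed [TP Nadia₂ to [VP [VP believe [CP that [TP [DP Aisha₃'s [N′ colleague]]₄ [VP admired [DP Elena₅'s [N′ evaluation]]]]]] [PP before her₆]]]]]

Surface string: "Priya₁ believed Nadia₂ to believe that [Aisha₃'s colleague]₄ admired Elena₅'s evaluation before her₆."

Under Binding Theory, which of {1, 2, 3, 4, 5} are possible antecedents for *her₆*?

{1, 3, 4, 5}

*her* is a pronoun, so Principle B applies: it must be free in its binding domain.
Binding domain of *her₆*: the embedded TP, whose subject is Nadia₂.
*Priya₁* c-commands the pronoun but from outside its binding domain, and is not c-commanded by it → coindexation permitted.
*Nadia₂* c-commands the pronoun within its binding domain → coindexation would violate Principle B.
*Aisha₃* and the pronoun do not c-command one another → neither Principle B nor Principle C is at stake; coindexation permitted.
*[Aisha₃'s colleague]₄* and the pronoun do not c-command one another → neither Principle B nor Principle C is at stake; coindexation permitted.
*Elena₅* and the pronoun do not c-command one another → neither Principle B nor Principle C is at stake; coindexation permitted.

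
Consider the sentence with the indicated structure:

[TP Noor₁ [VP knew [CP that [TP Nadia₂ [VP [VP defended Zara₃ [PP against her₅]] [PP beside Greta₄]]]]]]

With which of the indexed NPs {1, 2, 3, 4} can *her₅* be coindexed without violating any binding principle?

{1, 4}

*her* is a pronoun, so Principle B applies: it must be free in its binding domain.
Binding domain of *her₅*: the embedded TP, whose subject is Nadia₂.
*Noor₁* c-commands the pronoun but from outside its binding domain, and is not c-commanded by it → coindexation permitted.
*Nadia₂* c-commands the pronoun within its binding domain → coindexation would violate Principle B.
*Zara₃* c-commands the pronoun within its binding domain → coindexation would violate Principle B.
*Greta₄* and the pronoun do not c-command one another → neither Principle B nor Principle C is at stake; coindexation permitted.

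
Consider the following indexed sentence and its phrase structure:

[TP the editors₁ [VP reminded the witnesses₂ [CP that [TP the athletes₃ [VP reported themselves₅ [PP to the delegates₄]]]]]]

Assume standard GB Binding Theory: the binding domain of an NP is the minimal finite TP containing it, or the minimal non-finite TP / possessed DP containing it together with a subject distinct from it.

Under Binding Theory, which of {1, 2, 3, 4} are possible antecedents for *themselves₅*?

*themselves* is an anaphor, so Principle A applies: it must be bound in its binding domain.
Binding domain of *themselves₅*: the embedded TP, whose subject is the athletes₃.
*the editors₁* c-commands the anaphor but is outside its binding domain → cannot satisfy Principle A.
*the witnesses₂* c-commands the anaphor but is outside its binding domain → cannot satisfy Principle A.
*the athletes₃* c-commands the anaphor within its binding domain → licit binder.
*the delegates₄* does not c-command the anaphor → cannot bind it.

{3}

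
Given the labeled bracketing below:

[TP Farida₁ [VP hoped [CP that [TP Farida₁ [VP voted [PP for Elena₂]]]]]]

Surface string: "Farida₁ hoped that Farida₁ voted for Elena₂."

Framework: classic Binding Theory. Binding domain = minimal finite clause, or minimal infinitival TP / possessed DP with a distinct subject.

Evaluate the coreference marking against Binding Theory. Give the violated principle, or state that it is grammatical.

The two coindexed NPs are *Farida₁* (the lower occurrence) and *Farida₁* (the higher occurrence).
*Farida₁* (the lower occurrence) is an R-expression. Principle C requires it to be free everywhere.
*Farida₁* (the higher occurrence) c-commands it and carries the same index.
The R-expression is bound → Principle C violation.

Principle C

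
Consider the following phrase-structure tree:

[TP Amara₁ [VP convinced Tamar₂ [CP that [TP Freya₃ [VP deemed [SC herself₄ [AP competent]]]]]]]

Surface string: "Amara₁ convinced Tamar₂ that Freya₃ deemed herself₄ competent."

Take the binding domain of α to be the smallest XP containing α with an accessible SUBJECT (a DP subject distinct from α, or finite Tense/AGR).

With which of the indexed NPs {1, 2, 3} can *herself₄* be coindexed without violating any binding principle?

{3}

*herself* is an anaphor, so Principle A applies: it must be bound in its binding domain.
Binding domain of *herself₄*: the embedded TP, whose subject is Freya₃.
*Amara₁* c-commands the anaphor but is outside its binding domain → cannot satisfy Principle A.
*Tamar₂* c-commands the anaphor but is outside its binding domain → cannot satisfy Principle A.
*Freya₃* c-commands the anaphor within its binding domain → licit binder.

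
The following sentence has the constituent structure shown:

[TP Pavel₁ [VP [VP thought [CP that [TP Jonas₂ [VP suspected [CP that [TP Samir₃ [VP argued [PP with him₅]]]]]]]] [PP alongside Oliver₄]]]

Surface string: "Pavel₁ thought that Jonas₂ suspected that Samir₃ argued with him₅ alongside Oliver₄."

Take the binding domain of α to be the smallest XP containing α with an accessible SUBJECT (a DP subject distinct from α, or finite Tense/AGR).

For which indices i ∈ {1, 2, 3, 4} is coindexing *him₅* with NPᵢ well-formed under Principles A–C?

{1, 2, 4}

*him* is a pronoun, so Principle B applies: it must be free in its binding domain.
Binding domain of *him₅*: the embedded TP, whose subject is Samir₃.
*Pavel₁* c-commands the pronoun but from outside its binding domain, and is not c-commanded by it → coindexation permitted.
*Jonas₂* c-commands the pronoun but from outside its binding domain, and is not c-commanded by it → coindexation permitted.
*Samir₃* c-commands the pronoun within its binding domain → coindexation would violate Principle B.
*Oliver₄* and the pronoun do not c-command one another → neither Principle B nor Principle C is at stake; coindexation permitted.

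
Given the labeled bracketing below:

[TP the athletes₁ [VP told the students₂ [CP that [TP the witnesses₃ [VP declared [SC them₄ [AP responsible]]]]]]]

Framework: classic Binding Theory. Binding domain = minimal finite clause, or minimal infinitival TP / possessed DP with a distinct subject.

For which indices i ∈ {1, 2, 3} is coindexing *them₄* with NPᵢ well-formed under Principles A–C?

{1, 2}

*them* is a pronoun, so Principle B applies: it must be free in its binding domain.
Binding domain of *them₄*: the embedded TP, whose subject is the witnesses₃.
*the athletes₁* c-commands the pronoun but from outside its binding domain, and is not c-commanded by it → coindexation permitted.
*the students₂* c-commands the pronoun but from outside its binding domain, and is not c-commanded by it → coindexation permitted.
*the witnesses₃* c-commands the pronoun within its binding domain → coindexation would violate Principle B.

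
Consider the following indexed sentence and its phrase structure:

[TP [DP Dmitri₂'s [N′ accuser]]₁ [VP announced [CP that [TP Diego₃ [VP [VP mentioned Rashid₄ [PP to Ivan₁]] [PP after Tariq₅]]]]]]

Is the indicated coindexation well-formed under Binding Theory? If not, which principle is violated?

Principle C

The two coindexed NPs are *[Dmitri₂'s accuser]₁* and *Ivan₁*.
*Ivan₁* is an R-expression. Principle C requires it to be free everywhere.
*[Dmitri₂'s accuser]₁* c-commands it and carries the same index.
The R-expression is bound → Principle C violation.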